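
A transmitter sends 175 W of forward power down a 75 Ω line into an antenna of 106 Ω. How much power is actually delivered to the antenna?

P_delivered ≈ 170 W

Γ = (106 − 75)/(106 + 75) = 0.171
|Γ|² = 0.0293
P_refl = |Γ|²·P_inc = 5.13 W, P_del = (1 − |Γ|²)·P_inc = 170 W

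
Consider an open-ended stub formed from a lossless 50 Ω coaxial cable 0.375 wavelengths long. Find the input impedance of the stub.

Z_in ≈ +j50 Ω

βl = 2π × 0.375 = 135°
tan(βl) = -1
For an open-ended stub, Z_in = −jZ_0·cot(βl) = −jZ_0/tan(βl)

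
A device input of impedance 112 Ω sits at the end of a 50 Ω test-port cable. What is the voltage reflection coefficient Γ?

Γ = (Z_L − Z_0)/(Z_L + Z_0) = (112 − 50)/(112 + 50) = 62/162

Γ = 0.383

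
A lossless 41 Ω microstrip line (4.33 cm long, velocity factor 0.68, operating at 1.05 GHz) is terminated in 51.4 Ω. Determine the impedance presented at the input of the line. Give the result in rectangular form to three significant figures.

λ = v/f = 0.68·c / 1.05 GHz = 0.194 m
βl = 2π·l/λ = 2π × 0.223 = 80.2°
tan(βl) = tan(80.2°) = 5.81
Z_in = Z_0·(Z_L + jZ_0·tanβl)/(Z_0 + jZ_L·tanβl)
     = 41·(51.4 + j238)/(41 + j299)

Z_in ≈ 33.1 − j2.52 Ω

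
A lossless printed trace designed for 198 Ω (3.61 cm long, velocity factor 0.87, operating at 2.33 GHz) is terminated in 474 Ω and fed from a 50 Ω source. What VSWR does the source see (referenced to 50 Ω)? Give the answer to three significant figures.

VSWR ≈ 3.37

λ = v/f = 0.87·c / 2.33 GHz = 0.112 m
βl = 2π·l/λ = 2π × 0.322 = 116°
tan(βl) = -2.05
Z_in = Z_0·(Z_L + jZ_0·tanβl)/(Z_0 + jZ_L·tanβl) = 98.3 + j76.6 Ω
Γ_s = (Z_in − Z_s)/(Z_in + Z_s) = (48.3 + j76.6)/(148 + j76.6), |Γ_s| = 0.543
VSWR = (1 + |Γ_s|)/(1 − |Γ_s|)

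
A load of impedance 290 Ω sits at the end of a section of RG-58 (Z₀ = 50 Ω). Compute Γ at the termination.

Γ = (Z_L − Z_0)/(Z_L + Z_0) = (290 − 50)/(290 + 50) = 240/340

Γ = 0.706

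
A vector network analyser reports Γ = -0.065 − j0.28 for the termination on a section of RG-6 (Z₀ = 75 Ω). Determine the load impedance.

Z_L ≈ 56.7 − j34.6 Ω

Z_L = Z_0·(1 + Γ)/(1 − Γ) = 75·(0.935 − j0.28)/(1.06 + j0.28)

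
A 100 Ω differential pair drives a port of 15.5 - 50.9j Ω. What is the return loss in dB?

Γ = (-84.5 − j50.9)/(115.5 − j50.9), |Γ| = 0.782
RL = −20·log₁₀|Γ| = −20·log₁₀(0.782)

RL ≈ 2.14 dB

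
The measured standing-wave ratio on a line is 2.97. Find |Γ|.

|Γ| ≈ 0.496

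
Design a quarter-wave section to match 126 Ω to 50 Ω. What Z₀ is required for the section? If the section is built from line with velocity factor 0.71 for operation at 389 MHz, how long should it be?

Z_qwt ≈ 79.4 Ω; length ≈ 13.7 cm

Z_qwt = √(Z_0·R_L) = √(50 × 126) = √6300
λ = 0.71·c/f = 0.548 m, so l = λ/4 = 0.137 m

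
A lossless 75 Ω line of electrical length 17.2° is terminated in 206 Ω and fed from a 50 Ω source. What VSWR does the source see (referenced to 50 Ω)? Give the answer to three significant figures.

tan(βl) = 0.31
Z_in = Z_0·(Z_L + jZ_0·tanβl)/(Z_0 + jZ_L·tanβl) = 131 − j88.2 Ω
Γ_s = (Z_in − Z_s)/(Z_in + Z_s) = (81 − j88.2)/(181 − j88.2), |Γ_s| = 0.595
VSWR = (1 + |Γ_s|)/(1 − |Γ_s|)

VSWR ≈ 3.93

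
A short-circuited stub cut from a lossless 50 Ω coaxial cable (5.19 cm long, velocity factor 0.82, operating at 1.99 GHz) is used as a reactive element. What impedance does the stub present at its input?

λ = v/f = 0.82·c / 1.99 GHz = 0.124 m
βl = 2π·l/λ = 2π × 0.42 = 151°
tan(βl) = -0.551
For a short-circuited stub, Z_in = jZ_0·tan(βl)

Z_in ≈ −j27.6 Ω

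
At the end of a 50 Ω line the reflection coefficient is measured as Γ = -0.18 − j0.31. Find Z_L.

Z_L ≈ 29.3 − j20.8 Ω

Z_L = Z_0·(1 + Γ)/(1 − Γ) = 50·(0.82 − j0.31)/(1.18 + j0.31)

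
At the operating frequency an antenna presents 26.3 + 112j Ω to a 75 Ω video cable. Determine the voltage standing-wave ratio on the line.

Γ = (Z_L − Z_0)/(Z_L + Z_0) = (-48.7 + j112)/(101.3 + j112)
|Γ| = 122/151 = 0.809
VSWR = (1 + |Γ|)/(1 − |Γ|) = 1.81/0.191

VSWR ≈ 9.46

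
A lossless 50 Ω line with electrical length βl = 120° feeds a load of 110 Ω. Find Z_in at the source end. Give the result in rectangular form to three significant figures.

Z_in ≈ 28.4 + j21.4 Ω

tan(βl) = tan(120°) = -1.73
Z_in = Z_0·(Z_L + jZ_0·tanβl)/(Z_0 + jZ_L·tanβl)
     = 50·(110 − j86.6)/(50 − j191)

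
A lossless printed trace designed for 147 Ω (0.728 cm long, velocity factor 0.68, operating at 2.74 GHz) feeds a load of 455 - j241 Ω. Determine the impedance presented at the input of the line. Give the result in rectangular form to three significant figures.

λ = v/f = 0.68·c / 2.74 GHz = 0.0745 m
βl = 2π·l/λ = 2π × 0.0978 = 35.2°
tan(βl) = tan(35.2°) = 0.705
Z_in = Z_0·(Z_L + jZ_0·tanβl)/(Z_0 + jZ_L·tanβl)
     = 147·(455 − j137)/(317 + j321)

Z_in ≈ 72.4 − j137 Ω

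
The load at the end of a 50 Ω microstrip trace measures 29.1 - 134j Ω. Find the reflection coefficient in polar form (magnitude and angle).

Γ ≈ 0.872 ∠ -39.4°

Γ = (Z_L − Z_0)/(Z_L + Z_0) = (-20.9 − j134)/(79.1 − j134)
|Γ| = 136/156 = 0.872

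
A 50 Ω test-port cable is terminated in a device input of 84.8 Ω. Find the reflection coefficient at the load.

Γ = (Z_L − Z_0)/(Z_L + Z_0) = (84.8 − 50)/(84.8 + 50) = 34.8/134.8

Γ = 0.258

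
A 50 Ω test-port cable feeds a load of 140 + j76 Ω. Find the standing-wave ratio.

Γ = (Z_L − Z_0)/(Z_L + Z_0) = (90 + j76)/(190 + j76)
|Γ| = 118/205 = 0.576
VSWR = (1 + |Γ|)/(1 − |Γ|) = 1.58/0.424

VSWR ≈ 3.71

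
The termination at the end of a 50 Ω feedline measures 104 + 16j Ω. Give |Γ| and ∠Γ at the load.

Γ = (Z_L − Z_0)/(Z_L + Z_0) = (54 + j16)/(154 + j16)
|Γ| = 56.3/155 = 0.364

Γ ≈ 0.364 ∠ 10.6°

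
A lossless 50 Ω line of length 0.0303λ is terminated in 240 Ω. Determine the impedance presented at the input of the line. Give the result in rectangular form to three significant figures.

βl = 2π × 0.0303 = 10.9°
tan(βl) = tan(10.9°) = 0.193
Z_in = Z_0·(Z_L + jZ_0·tanβl)/(Z_0 + jZ_L·tanβl)
     = 50·(240 + j9.64)/(50 + j46.3)

Z_in ≈ 134 − j114 Ω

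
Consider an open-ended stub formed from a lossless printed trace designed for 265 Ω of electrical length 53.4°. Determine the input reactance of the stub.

X_in ≈ -197 Ω (capacitive)

tan(βl) = 1.35
For an open-ended stub, Z_in = −jZ_0·cot(βl) = −jZ_0/tan(βl)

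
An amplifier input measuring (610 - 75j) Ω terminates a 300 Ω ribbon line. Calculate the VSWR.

VSWR ≈ 2.07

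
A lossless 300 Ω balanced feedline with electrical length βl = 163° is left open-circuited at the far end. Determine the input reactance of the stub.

X_in ≈ 981 Ω (inductive)

tan(βl) = -0.306
For an open-circuited stub, Z_in = −jZ_0·cot(βl) = −jZ_0/tan(βl)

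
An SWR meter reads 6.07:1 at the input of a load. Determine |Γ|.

|Γ| ≈ 0.717

|Γ| = (S − 1)/(S + 1) = (6.07 − 1)/(6.07 + 1) = 5.07/7.07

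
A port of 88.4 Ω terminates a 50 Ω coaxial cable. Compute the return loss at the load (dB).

RL ≈ 11.1 dB

Γ = (88.4 − 50)/(88.4 + 50) = 0.277
RL = −20·log₁₀|Γ| = −20·log₁₀(0.277)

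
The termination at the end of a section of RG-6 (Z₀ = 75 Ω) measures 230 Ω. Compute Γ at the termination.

Γ = (Z_L − Z_0)/(Z_L + Z_0) = (230 − 75)/(230 + 75) = 155/305

Γ = 0.508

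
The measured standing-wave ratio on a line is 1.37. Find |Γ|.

|Γ| = (S − 1)/(S + 1) = (1.37 − 1)/(1.37 + 1) = 0.37/2.37

|Γ| ≈ 0.156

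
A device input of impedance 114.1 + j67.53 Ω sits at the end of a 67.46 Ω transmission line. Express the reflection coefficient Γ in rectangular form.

Γ ≈ 0.347 + j0.243

Γ = (Z_L − Z_0)/(Z_L + Z_0) = (46.64 + j67.53)/(181.6 + j67.53)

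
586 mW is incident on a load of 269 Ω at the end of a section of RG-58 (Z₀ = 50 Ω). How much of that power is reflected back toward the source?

Γ = (269 − 50)/(269 + 50) = 0.687
|Γ|² = 0.471
P_refl = |Γ|²·P_inc = 276 mW, P_del = (1 − |Γ|²)·P_inc = 310 mW

P_reflected ≈ 276 mW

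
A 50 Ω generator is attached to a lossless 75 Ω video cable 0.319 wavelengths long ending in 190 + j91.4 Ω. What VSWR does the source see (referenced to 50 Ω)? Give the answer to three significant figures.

VSWR ≈ 2.34

βl = 2π × 0.319 = 115°
tan(βl) = -2.16
Z_in = Z_0·(Z_L + jZ_0·tanβl)/(Z_0 + jZ_L·tanβl) = 25 + j18.2 Ω
Γ_s = (Z_in − Z_s)/(Z_in + Z_s) = (-25 + j18.2)/(75 + j18.2), |Γ_s| = 0.401
VSWR = (1 + |Γ_s|)/(1 − |Γ_s|)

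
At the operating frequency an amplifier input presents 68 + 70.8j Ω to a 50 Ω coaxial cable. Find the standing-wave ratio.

Γ = (Z_L − Z_0)/(Z_L + Z_0) = (18 + j70.8)/(118 + j70.8)
|Γ| = 73.1/138 = 0.531
VSWR = (1 + |Γ|)/(1 − |Γ|) = 1.53/0.469

VSWR ≈ 3.26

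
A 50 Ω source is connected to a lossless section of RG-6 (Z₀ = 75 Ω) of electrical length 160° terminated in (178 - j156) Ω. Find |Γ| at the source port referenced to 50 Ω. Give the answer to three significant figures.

|Γ| ≈ 0.734

tan(βl) = -0.364
Z_in = Z_0·(Z_L + jZ_0·tanβl)/(Z_0 + jZ_L·tanβl) = 250 + j136 Ω
Γ_s = (Z_in − Z_s)/(Z_in + Z_s) = (200 + j136)/(300 + j136), |Γ_s| = 0.734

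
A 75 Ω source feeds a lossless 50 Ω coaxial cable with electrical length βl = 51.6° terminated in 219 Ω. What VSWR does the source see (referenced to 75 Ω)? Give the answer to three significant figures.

tan(βl) = 1.26
Z_in = Z_0·(Z_L + jZ_0·tanβl)/(Z_0 + jZ_L·tanβl) = 18 − j36.4 Ω
Γ_s = (Z_in − Z_s)/(Z_in + Z_s) = (-57 − j36.4)/(93 − j36.4), |Γ_s| = 0.677
VSWR = (1 + |Γ_s|)/(1 − |Γ_s|)

VSWR ≈ 5.19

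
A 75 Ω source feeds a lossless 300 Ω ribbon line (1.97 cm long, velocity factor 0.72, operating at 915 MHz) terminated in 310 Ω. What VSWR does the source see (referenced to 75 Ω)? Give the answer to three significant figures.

λ = v/f = 0.72·c / 915 MHz = 0.236 m
βl = 2π·l/λ = 2π × 0.0835 = 30°
tan(βl) = 0.578
Z_in = Z_0·(Z_L + jZ_0·tanβl)/(Z_0 + jZ_L·tanβl) = 305 − j8.66 Ω
Γ_s = (Z_in − Z_s)/(Z_in + Z_s) = (230 − j8.66)/(380 − j8.66), |Γ_s| = 0.605
VSWR = (1 + |Γ_s|)/(1 − |Γ_s|)

VSWR ≈ 4.07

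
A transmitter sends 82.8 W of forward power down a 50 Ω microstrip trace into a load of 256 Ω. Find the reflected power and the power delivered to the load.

P_reflected ≈ 37.5 W; P_delivered ≈ 45.3 W

Γ = (256 − 50)/(256 + 50) = 0.673
|Γ|² = 0.453
P_refl = |Γ|²·P_inc = 37.5 W, P_del = (1 − |Γ|²)·P_inc = 45.3 W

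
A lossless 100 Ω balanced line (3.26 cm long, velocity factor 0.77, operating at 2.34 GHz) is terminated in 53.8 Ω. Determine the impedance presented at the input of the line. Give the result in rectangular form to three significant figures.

λ = v/f = 0.77·c / 2.34 GHz = 0.0987 m
βl = 2π·l/λ = 2π × 0.33 = 119°
tan(βl) = tan(119°) = -1.81
Z_in = Z_0·(Z_L + jZ_0·tanβl)/(Z_0 + jZ_L·tanβl)
     = 100·(53.8 − j181)/(100 − j97.5)

Z_in ≈ 118 − j66 Ω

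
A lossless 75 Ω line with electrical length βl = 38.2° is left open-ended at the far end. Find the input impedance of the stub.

tan(βl) = 0.787
For an open-ended stub, Z_in = −jZ_0·cot(βl) = −jZ_0/tan(βl)

Z_in ≈ −j95.3 Ω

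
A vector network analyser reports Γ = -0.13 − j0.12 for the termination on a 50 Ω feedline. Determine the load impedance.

Z_L ≈ 37.5 − j9.29 Ω

Z_L = Z_0·(1 + Γ)/(1 − Γ) = 50·(0.87 − j0.12)/(1.13 + j0.12)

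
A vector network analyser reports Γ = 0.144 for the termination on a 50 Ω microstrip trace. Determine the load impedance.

Z_L = Z_0·(1 + Γ)/(1 − Γ) = 50·(1.14)/(0.856)

Z_L ≈ 66.8 Ω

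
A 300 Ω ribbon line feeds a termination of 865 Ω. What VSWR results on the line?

For a purely resistive load, VSWR = R_L/Z_0 or Z_0/R_L (whichever > 1) = 865/300

VSWR ≈ 2.88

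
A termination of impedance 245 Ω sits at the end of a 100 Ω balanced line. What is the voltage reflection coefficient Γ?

Γ = 0.42

Γ = (Z_L − Z_0)/(Z_L + Z_0) = (245 − 100)/(245 + 100) = 145/345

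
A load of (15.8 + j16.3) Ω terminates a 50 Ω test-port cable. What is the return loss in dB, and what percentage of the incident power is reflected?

Γ = (-34.2 + j16.3)/(65.8 + j16.3), |Γ| = 0.559
RL = −20·log₁₀(0.559) = 5.05 dB
P_refl/P_inc = |Γ|² = 0.312

RL ≈ 5.05 dB; 31.2% of incident power reflected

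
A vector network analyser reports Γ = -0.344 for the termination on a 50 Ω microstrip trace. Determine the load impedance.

Z_L = Z_0·(1 + Γ)/(1 − Γ) = 50·(0.656)/(1.34)

Z_L ≈ 24.4 Ω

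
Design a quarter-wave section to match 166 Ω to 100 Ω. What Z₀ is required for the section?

Z_qwt = √(Z_0·R_L) = √(100 × 166) = √16600

Z_qwt ≈ 129 Ω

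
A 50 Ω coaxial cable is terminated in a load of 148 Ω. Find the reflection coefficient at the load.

Γ = (Z_L − Z_0)/(Z_L + Z_0) = (148 − 50)/(148 + 50) = 98/198

Γ = 0.495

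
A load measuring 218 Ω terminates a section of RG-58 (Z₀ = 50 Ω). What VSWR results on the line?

VSWR ≈ 4.36

For a purely resistive load, VSWR = R_L/Z_0 or Z_0/R_L (whichever > 1) = 218/50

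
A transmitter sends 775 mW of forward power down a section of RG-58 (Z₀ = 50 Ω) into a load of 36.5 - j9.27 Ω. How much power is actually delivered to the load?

|Γ| = |(-13.5 − j9.27)/(86.5 − j9.27)| = 0.188
|Γ|² = 0.0354
P_refl = |Γ|²·P_inc = 27.5 mW, P_del = (1 − |Γ|²)·P_inc = 748 mW

P_delivered ≈ 748 mW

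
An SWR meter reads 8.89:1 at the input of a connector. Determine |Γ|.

|Γ| ≈ 0.798

|Γ| = (S − 1)/(S + 1) = (8.89 − 1)/(8.89 + 1) = 7.89/9.89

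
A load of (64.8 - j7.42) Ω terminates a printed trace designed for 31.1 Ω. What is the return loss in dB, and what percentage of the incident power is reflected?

Γ = (33.7 − j7.42)/(95.9 − j7.42), |Γ| = 0.359
RL = −20·log₁₀(0.359) = 8.9 dB
P_refl/P_inc = |Γ|² = 0.129

RL ≈ 8.9 dB; 12.9% of incident power reflected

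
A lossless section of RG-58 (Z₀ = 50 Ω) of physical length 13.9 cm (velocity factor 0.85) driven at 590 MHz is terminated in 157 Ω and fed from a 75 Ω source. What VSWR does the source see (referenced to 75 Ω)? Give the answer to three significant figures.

λ = v/f = 0.85·c / 590 MHz = 0.432 m
βl = 2π·l/λ = 2π × 0.322 = 116°
tan(βl) = -2.07
Z_in = Z_0·(Z_L + jZ_0·tanβl)/(Z_0 + jZ_L·tanβl) = 19.2 + j21.2 Ω
Γ_s = (Z_in − Z_s)/(Z_in + Z_s) = (-55.8 + j21.2)/(94.2 + j21.2), |Γ_s| = 0.618
VSWR = (1 + |Γ_s|)/(1 − |Γ_s|)

VSWR ≈ 4.24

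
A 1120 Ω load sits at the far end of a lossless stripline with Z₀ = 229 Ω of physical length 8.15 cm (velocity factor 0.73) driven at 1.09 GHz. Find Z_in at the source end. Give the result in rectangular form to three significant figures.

λ = v/f = 0.73·c / 1.09 GHz = 0.201 m
βl = 2π·l/λ = 2π × 0.406 = 146°
tan(βl) = tan(146°) = -0.674
Z_in = Z_0·(Z_L + jZ_0·tanβl)/(Z_0 + jZ_L·tanβl)
     = 229·(1120 − j154)/(229 − j755)

Z_in ≈ 137 + j298 Ω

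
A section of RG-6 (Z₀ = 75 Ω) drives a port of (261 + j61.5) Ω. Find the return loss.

RL ≈ 4.83 dB

Γ = (186 + j61.5)/(336 + j61.5), |Γ| = 0.574
RL = −20·log₁₀|Γ| = −20·log₁₀(0.574)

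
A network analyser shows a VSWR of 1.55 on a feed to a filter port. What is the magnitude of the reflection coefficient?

|Γ| ≈ 0.216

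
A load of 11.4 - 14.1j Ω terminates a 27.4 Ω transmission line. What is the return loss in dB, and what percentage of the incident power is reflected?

RL ≈ 5.74 dB; 26.7% of incident power reflected

Γ = (-16 − j14.1)/(38.8 − j14.1), |Γ| = 0.517
RL = −20·log₁₀(0.517) = 5.74 dB
P_refl/P_inc = |Γ|² = 0.267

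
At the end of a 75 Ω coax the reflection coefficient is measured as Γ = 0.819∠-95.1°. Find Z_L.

Z_L = Z_0·(1 + Γ)/(1 − Γ) = 75·(0.927 − j0.816)/(1.07 + j0.816)

Z_L ≈ 13.6 − j67.4 Ω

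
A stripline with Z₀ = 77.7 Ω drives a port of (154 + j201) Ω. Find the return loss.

RL ≈ 3.09 dB

Γ = (76.3 + j201)/(231.7 + j201), |Γ| = 0.701
RL = −20·log₁₀|Γ| = −20·log₁₀(0.701)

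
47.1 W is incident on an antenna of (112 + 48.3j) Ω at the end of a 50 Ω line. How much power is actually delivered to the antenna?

P_delivered ≈ 36.9 W

|Γ| = |(62 + j48.3)/(162 + j48.3)| = 0.465
|Γ|² = 0.216
P_refl = |Γ|²·P_inc = 10.2 W, P_del = (1 − |Γ|²)·P_inc = 36.9 W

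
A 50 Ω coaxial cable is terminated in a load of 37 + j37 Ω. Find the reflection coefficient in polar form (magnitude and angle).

Γ ≈ 0.415 ∠ 86.3°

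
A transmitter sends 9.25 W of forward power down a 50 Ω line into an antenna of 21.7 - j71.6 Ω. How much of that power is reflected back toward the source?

|Γ| = |(-28.3 − j71.6)/(71.7 − j71.6)| = 0.76
|Γ|² = 0.577
P_refl = |Γ|²·P_inc = 5.34 W, P_del = (1 − |Γ|²)·P_inc = 3.91 W

P_reflected ≈ 5.34 W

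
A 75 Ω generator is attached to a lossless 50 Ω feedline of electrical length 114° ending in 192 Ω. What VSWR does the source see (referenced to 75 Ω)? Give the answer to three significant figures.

tan(βl) = -2.25
Z_in = Z_0·(Z_L + jZ_0·tanβl)/(Z_0 + jZ_L·tanβl) = 15.4 + j20.5 Ω
Γ_s = (Z_in − Z_s)/(Z_in + Z_s) = (-59.6 + j20.5)/(90.4 + j20.5), |Γ_s| = 0.68
VSWR = (1 + |Γ_s|)/(1 − |Γ_s|)

VSWR ≈ 5.25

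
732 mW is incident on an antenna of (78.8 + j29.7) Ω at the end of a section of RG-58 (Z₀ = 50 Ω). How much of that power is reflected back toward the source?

P_reflected ≈ 71.7 mW

|Γ| = |(28.8 + j29.7)/(128.8 + j29.7)| = 0.313
|Γ|² = 0.098
P_refl = |Γ|²·P_inc = 71.7 mW, P_del = (1 − |Γ|²)·P_inc = 660 mW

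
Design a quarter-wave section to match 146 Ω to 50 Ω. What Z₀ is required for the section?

Z_qwt ≈ 85.4 Ω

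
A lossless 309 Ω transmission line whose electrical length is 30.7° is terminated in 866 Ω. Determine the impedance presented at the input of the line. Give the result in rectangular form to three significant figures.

Z_in ≈ 311 − j334 Ω

tan(βl) = tan(30.7°) = 0.594
Z_in = Z_0·(Z_L + jZ_0·tanβl)/(Z_0 + jZ_L·tanβl)
     = 309·(866 + j183)/(309 + j514)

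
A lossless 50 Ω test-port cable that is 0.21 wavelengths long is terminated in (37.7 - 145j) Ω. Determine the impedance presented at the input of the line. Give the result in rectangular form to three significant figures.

βl = 2π × 0.21 = 75.6°
tan(βl) = tan(75.6°) = 3.89
Z_in = Z_0·(Z_L + jZ_0·tanβl)/(Z_0 + jZ_L·tanβl)
     = 50·(37.7 + j49.7)/(615 + j147)

Z_in ≈ 3.81 + j3.13 Ω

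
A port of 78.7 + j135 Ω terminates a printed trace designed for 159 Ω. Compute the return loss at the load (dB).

Γ = (-80.3 + j135)/(237.7 + j135), |Γ| = 0.575
RL = −20·log₁₀|Γ| = −20·log₁₀(0.575)

RL ≈ 4.81 dB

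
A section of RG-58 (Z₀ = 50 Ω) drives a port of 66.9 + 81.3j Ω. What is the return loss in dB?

RL ≈ 4.68 dB

Γ = (16.9 + j81.3)/(116.9 + j81.3), |Γ| = 0.583
RL = −20·log₁₀|Γ| = −20·log₁₀(0.583)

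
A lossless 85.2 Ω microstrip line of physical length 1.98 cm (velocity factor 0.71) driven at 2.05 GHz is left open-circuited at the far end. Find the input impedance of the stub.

λ = v/f = 0.71·c / 2.05 GHz = 0.104 m
βl = 2π·l/λ = 2π × 0.191 = 68.6°
tan(βl) = 2.55
For an open-circuited stub, Z_in = −jZ_0·cot(βl) = −jZ_0/tan(βl)

Z_in ≈ −j33.4 Ω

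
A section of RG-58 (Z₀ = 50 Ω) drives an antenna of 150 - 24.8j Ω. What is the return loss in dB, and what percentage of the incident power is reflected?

RL ≈ 5.83 dB; 26.1% of incident power reflected

Γ = (100 − j24.8)/(200 − j24.8), |Γ| = 0.511
RL = −20·log₁₀(0.511) = 5.83 dB
P_refl/P_inc = |Γ|² = 0.261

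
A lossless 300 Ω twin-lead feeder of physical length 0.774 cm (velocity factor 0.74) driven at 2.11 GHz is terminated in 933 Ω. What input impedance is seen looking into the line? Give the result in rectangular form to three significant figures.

λ = v/f = 0.74·c / 2.11 GHz = 0.105 m
βl = 2π·l/λ = 2π × 0.0736 = 26.5°
tan(βl) = tan(26.5°) = 0.498
Z_in = Z_0·(Z_L + jZ_0·tanβl)/(Z_0 + jZ_L·tanβl)
     = 300·(933 + j149)/(300 + j465)

Z_in ≈ 342 − j381 Ω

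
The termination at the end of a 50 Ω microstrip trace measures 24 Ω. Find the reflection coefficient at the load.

Γ = -0.351

Γ = (Z_L − Z_0)/(Z_L + Z_0) = (24 − 50)/(24 + 50) = -26/74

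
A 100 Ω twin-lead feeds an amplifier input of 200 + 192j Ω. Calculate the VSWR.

VSWR ≈ 4.1

Γ = (Z_L − Z_0)/(Z_L + Z_0) = (100 + j192)/(300 + j192)
|Γ| = 216/356 = 0.608
VSWR = (1 + |Γ|)/(1 − |Γ|) = 1.61/0.392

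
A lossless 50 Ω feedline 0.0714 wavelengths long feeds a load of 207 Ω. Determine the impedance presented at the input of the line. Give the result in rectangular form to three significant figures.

Z_in ≈ 51.3 − j78.1 Ω

βl = 2π × 0.0714 = 25.7°
tan(βl) = tan(25.7°) = 0.481
Z_in = Z_0·(Z_L + jZ_0·tanβl)/(Z_0 + jZ_L·tanβl)
     = 50·(207 + j24.1)/(50 + j99.6)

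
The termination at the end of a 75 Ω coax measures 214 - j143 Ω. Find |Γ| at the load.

|Γ| ≈ 0.618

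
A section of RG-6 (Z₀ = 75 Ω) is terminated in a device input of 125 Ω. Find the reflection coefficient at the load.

Γ = (Z_L − Z_0)/(Z_L + Z_0) = (125 − 75)/(125 + 75) = 50/200

Γ = 0.25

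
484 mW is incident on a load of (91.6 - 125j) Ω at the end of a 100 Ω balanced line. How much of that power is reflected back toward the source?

P_reflected ≈ 145 mW

|Γ| = |(-8.4 − j125)/(191.6 − j125)| = 0.548
|Γ|² = 0.3
P_refl = |Γ|²·P_inc = 145 mW, P_del = (1 − |Γ|²)·P_inc = 339 mW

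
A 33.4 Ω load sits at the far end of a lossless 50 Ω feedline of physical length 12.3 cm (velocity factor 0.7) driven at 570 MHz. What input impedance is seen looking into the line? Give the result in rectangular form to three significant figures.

λ = v/f = 0.7·c / 570 MHz = 0.368 m
βl = 2π·l/λ = 2π × 0.334 = 120°
tan(βl) = tan(120°) = -1.72
Z_in = Z_0·(Z_L + jZ_0·tanβl)/(Z_0 + jZ_L·tanβl)
     = 50·(33.4 − j85.9)/(50 − j57.4)

Z_in ≈ 57 − j20.5 Ω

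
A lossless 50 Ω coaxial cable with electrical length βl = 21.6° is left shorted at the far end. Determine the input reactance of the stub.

X_in ≈ 19.8 Ω (inductive)

tan(βl) = 0.396
For a shorted stub, Z_in = jZ_0·tan(βl)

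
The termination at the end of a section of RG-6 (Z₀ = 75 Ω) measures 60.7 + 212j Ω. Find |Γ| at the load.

|Γ| ≈ 0.844

Γ = (Z_L − Z_0)/(Z_L + Z_0) = (-14.3 + j212)/(135.7 + j212)
|Γ| = 212/252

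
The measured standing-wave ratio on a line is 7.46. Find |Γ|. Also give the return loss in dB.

|Γ| = (S − 1)/(S + 1) = (7.46 − 1)/(7.46 + 1) = 6.46/8.46
RL = −20·log₁₀|Γ| = −20·log₁₀(0.764)

|Γ| ≈ 0.764; return loss ≈ 2.34 dB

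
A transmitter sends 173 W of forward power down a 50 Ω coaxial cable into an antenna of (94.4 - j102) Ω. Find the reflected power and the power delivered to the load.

P_reflected ≈ 68.5 W; P_delivered ≈ 105 W

|Γ| = |(44.4 − j102)/(144.4 − j102)| = 0.629
|Γ|² = 0.396
P_refl = |Γ|²·P_inc = 68.5 W, P_del = (1 − |Γ|²)·P_inc = 105 W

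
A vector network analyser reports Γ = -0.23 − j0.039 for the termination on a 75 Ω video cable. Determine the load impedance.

Z_L ≈ 46.8 − j3.86 Ω

Z_L = Z_0·(1 + Γ)/(1 − Γ) = 75·(0.77 − j0.039)/(1.23 + j0.039)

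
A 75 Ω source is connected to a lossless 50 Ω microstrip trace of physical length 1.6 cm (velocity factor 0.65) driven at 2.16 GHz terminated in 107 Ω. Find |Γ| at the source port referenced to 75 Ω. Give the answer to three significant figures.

|Γ| ≈ 0.488

λ = v/f = 0.65·c / 2.16 GHz = 0.0903 m
βl = 2π·l/λ = 2π × 0.177 = 63.8°
tan(βl) = 2.03
Z_in = Z_0·(Z_L + jZ_0·tanβl)/(Z_0 + jZ_L·tanβl) = 27.6 − j18.3 Ω
Γ_s = (Z_in − Z_s)/(Z_in + Z_s) = (-47.4 − j18.3)/(103 − j18.3), |Γ_s| = 0.488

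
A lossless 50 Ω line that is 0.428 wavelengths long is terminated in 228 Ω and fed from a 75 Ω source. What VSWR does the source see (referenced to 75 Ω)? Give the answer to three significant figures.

βl = 2π × 0.428 = 154°
tan(βl) = -0.486
Z_in = Z_0·(Z_L + jZ_0·tanβl)/(Z_0 + jZ_L·tanβl) = 47.7 + j81.4 Ω
Γ_s = (Z_in − Z_s)/(Z_in + Z_s) = (-27.3 + j81.4)/(123 + j81.4), |Γ_s| = 0.583
VSWR = (1 + |Γ_s|)/(1 − |Γ_s|)

VSWR ≈ 3.8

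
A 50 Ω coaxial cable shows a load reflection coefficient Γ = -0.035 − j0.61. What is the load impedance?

Z_L ≈ 21.7 − j42.3 Ω

Z_L = Z_0·(1 + Γ)/(1 − Γ) = 50·(0.965 − j0.61)/(1.03 + j0.61)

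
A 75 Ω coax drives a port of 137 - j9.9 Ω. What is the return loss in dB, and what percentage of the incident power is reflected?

Γ = (62 − j9.9)/(212 − j9.9), |Γ| = 0.296
RL = −20·log₁₀(0.296) = 10.6 dB
P_refl/P_inc = |Γ|² = 0.0875

RL ≈ 10.6 dB; 8.75% of incident power reflected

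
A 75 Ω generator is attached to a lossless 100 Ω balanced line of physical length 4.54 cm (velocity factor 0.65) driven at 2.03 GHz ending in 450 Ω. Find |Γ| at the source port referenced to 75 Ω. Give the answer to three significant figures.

λ = v/f = 0.65·c / 2.03 GHz = 0.0961 m
βl = 2π·l/λ = 2π × 0.473 = 170°
tan(βl) = -0.174
Z_in = Z_0·(Z_L + jZ_0·tanβl)/(Z_0 + jZ_L·tanβl) = 288 + j208 Ω
Γ_s = (Z_in − Z_s)/(Z_in + Z_s) = (213 + j208)/(363 + j208), |Γ_s| = 0.711

|Γ| ≈ 0.711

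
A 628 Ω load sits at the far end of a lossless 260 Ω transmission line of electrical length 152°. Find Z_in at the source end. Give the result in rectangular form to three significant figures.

Z_in ≈ 304 + j252 Ω

tan(βl) = tan(152°) = -0.532
Z_in = Z_0·(Z_L + jZ_0·tanβl)/(Z_0 + jZ_L·tanβl)
     = 260·(628 − j138)/(260 − j334)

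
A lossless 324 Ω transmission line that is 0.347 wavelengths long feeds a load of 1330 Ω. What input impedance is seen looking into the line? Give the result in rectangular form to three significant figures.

βl = 2π × 0.347 = 125°
tan(βl) = tan(125°) = -1.43
Z_in = Z_0·(Z_L + jZ_0·tanβl)/(Z_0 + jZ_L·tanβl)
     = 324·(1330 − j464)/(324 − j1910)

Z_in ≈ 114 + j207 Ω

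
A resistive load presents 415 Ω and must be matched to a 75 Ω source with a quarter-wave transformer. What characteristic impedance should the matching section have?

Z_qwt = √(Z_0·R_L) = √(75 × 415) = √31120

Z_qwt ≈ 176 Ω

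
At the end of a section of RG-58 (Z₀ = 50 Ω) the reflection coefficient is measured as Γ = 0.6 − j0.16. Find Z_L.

Z_L = Z_0·(1 + Γ)/(1 − Γ) = 50·(1.6 − j0.16)/(0.4 + j0.16)

Z_L ≈ 166 − j86.2 Ω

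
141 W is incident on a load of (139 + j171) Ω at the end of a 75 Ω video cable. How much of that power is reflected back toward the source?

P_reflected ≈ 62.6 W

|Γ| = |(64 + j171)/(214 + j171)| = 0.667
|Γ|² = 0.444
P_refl = |Γ|²·P_inc = 62.6 W, P_del = (1 − |Γ|²)·P_inc = 78.4 W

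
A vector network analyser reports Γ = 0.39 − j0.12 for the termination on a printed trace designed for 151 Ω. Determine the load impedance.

Z_L ≈ 326 − j93.8 Ω

Z_L = Z_0·(1 + Γ)/(1 − Γ) = 151·(1.39 − j0.12)/(0.61 + j0.12)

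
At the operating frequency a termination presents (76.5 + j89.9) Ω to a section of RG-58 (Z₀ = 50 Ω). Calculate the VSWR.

VSWR ≈ 4.05

Γ = (Z_L − Z_0)/(Z_L + Z_0) = (26.5 + j89.9)/(126.5 + j89.9)
|Γ| = 93.7/155 = 0.604
VSWR = (1 + |Γ|)/(1 − |Γ|) = 1.6/0.396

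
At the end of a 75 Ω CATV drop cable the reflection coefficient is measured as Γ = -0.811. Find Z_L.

Z_L ≈ 7.83 Ω

Z_L = Z_0·(1 + Γ)/(1 − Γ) = 75·(0.189)/(1.81)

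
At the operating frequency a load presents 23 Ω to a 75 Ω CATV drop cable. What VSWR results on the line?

Γ = (23 − 75)/(23 + 75) = -0.531
VSWR = (1 + 0.531)/(1 − 0.531)

VSWR ≈ 3.26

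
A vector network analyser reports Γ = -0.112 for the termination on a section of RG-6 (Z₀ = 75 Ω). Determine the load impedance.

Z_L = Z_0·(1 + Γ)/(1 − Γ) = 75·(0.888)/(1.11)

Z_L ≈ 59.9 Ω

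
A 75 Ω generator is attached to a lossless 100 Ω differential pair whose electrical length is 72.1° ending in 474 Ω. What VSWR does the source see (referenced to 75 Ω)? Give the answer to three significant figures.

VSWR ≈ 3.82

tan(βl) = 3.1
Z_in = Z_0·(Z_L + jZ_0·tanβl)/(Z_0 + jZ_L·tanβl) = 23.2 − j30.7 Ω
Γ_s = (Z_in − Z_s)/(Z_in + Z_s) = (-51.8 − j30.7)/(98.2 − j30.7), |Γ_s| = 0.585
VSWR = (1 + |Γ_s|)/(1 − |Γ_s|)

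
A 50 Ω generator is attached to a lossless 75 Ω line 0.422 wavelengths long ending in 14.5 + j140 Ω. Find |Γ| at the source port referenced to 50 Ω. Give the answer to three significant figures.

|Γ| ≈ 0.912

βl = 2π × 0.422 = 152°
tan(βl) = -0.534
Z_in = Z_0·(Z_L + jZ_0·tanβl)/(Z_0 + jZ_L·tanβl) = 4.66 + j50.3 Ω
Γ_s = (Z_in − Z_s)/(Z_in + Z_s) = (-45.3 + j50.3)/(54.7 + j50.3), |Γ_s| = 0.912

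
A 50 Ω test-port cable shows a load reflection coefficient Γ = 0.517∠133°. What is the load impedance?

Z_L ≈ 18.6 + j19.2 Ω

Z_L = Z_0·(1 + Γ)/(1 − Γ) = 50·(0.647 + j0.378)/(1.35 − j0.378)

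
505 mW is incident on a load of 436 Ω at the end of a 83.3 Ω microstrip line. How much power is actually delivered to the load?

P_delivered ≈ 272 mW

Γ = (436 − 83.3)/(436 + 83.3) = 0.679
|Γ|² = 0.461
P_refl = |Γ|²·P_inc = 233 mW, P_del = (1 − |Γ|²)·P_inc = 272 mW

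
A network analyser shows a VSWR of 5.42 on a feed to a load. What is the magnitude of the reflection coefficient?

|Γ| ≈ 0.688

|Γ| = (S − 1)/(S + 1) = (5.42 − 1)/(5.42 + 1) = 4.42/6.42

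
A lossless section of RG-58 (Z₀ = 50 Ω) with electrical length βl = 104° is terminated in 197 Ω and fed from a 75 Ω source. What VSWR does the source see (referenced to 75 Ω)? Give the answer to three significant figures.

VSWR ≈ 5.72

tan(βl) = -4.01
Z_in = Z_0·(Z_L + jZ_0·tanβl)/(Z_0 + jZ_L·tanβl) = 13.4 + j11.6 Ω
Γ_s = (Z_in − Z_s)/(Z_in + Z_s) = (-61.6 + j11.6)/(88.4 + j11.6), |Γ_s| = 0.703
VSWR = (1 + |Γ_s|)/(1 − |Γ_s|)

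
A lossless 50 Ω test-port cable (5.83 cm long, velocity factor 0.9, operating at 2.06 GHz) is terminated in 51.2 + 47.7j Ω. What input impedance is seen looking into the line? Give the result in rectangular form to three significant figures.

λ = v/f = 0.9·c / 2.06 GHz = 0.131 m
βl = 2π·l/λ = 2π × 0.445 = 160°
tan(βl) = tan(160°) = -0.361
Z_in = Z_0·(Z_L + jZ_0·tanβl)/(Z_0 + jZ_L·tanβl)
     = 50·(51.2 + j29.6)/(67.2 − j18.5)

Z_in ≈ 29.8 + j30.2 Ω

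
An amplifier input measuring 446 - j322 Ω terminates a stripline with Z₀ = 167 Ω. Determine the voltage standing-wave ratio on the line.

VSWR ≈ 4.2

Γ = (Z_L − Z_0)/(Z_L + Z_0) = (279 − j322)/(613 − j322)
|Γ| = 426/692 = 0.615
VSWR = (1 + |Γ|)/(1 − |Γ|) = 1.62/0.385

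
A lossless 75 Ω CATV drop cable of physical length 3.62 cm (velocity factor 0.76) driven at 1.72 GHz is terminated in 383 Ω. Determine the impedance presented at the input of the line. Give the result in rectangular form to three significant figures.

Z_in ≈ 15 + j10.5 Ω

λ = v/f = 0.76·c / 1.72 GHz = 0.133 m
βl = 2π·l/λ = 2π × 0.273 = 98.3°
tan(βl) = tan(98.3°) = -6.85
Z_in = Z_0·(Z_L + jZ_0·tanβl)/(Z_0 + jZ_L·tanβl)
     = 75·(383 − j513)/(75 − j2620)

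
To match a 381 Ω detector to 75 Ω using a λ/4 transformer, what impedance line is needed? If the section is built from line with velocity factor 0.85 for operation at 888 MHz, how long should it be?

Z_qwt = √(Z_0·R_L) = √(75 × 381) = √28580
λ = 0.85·c/f = 0.287 m, so l = λ/4 = 0.0718 m

Z_qwt ≈ 169 Ω; length ≈ 7.18 cm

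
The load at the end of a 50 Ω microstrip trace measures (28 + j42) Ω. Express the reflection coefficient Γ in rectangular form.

Γ ≈ 0.00612 + j0.535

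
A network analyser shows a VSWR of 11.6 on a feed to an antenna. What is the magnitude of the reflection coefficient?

|Γ| ≈ 0.841

|Γ| = (S − 1)/(S + 1) = (11.6 − 1)/(11.6 + 1) = 10.6/12.6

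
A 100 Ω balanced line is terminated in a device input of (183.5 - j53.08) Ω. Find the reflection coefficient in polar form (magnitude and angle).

Γ ≈ 0.343 ∠ -21.8°

Γ = (Z_L − Z_0)/(Z_L + Z_0) = (83.5 − j53.08)/(283.5 − j53.08)
|Γ| = 98.9/288 = 0.343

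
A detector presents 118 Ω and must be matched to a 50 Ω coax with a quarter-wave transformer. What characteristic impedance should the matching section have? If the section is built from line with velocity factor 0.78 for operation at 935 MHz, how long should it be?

Z_qwt ≈ 76.8 Ω; length ≈ 6.26 cm

Z_qwt = √(Z_0·R_L) = √(50 × 118) = √5900
λ = 0.78·c/f = 0.25 m, so l = λ/4 = 0.0626 m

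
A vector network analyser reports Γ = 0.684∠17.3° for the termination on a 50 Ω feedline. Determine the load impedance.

Z_L = Z_0·(1 + Γ)/(1 − Γ) = 50·(1.65 + j0.203)/(0.347 − j0.203)

Z_L ≈ 165 + j126 Ω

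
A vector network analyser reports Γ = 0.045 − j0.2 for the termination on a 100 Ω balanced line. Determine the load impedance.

Z_L = Z_0·(1 + Γ)/(1 − Γ) = 100·(1.04 − j0.2)/(0.955 + j0.2)

Z_L ≈ 101 − j42 Ω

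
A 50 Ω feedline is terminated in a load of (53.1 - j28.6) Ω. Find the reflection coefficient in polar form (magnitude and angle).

Γ ≈ 0.269 ∠ -68.3°

Γ = (Z_L − Z_0)/(Z_L + Z_0) = (3.1 − j28.6)/(103.1 − j28.6)
|Γ| = 28.8/107 = 0.269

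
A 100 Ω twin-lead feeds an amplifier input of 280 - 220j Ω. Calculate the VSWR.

VSWR ≈ 4.67

Γ = (Z_L − Z_0)/(Z_L + Z_0) = (180 − j220)/(380 − j220)
|Γ| = 284/439 = 0.647
VSWR = (1 + |Γ|)/(1 − |Γ|) = 1.65/0.353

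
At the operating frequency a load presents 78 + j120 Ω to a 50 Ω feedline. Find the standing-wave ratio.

VSWR ≈ 5.72

Γ = (Z_L − Z_0)/(Z_L + Z_0) = (28 + j120)/(128 + j120)
|Γ| = 123/175 = 0.702
VSWR = (1 + |Γ|)/(1 − |Γ|) = 1.7/0.298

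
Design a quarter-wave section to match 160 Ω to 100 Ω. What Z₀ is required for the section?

Z_qwt = √(Z_0·R_L) = √(100 × 160) = √16000

Z_qwt ≈ 126 Ω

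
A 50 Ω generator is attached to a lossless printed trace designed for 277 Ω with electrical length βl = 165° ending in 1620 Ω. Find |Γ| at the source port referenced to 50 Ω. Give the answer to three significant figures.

tan(βl) = -0.268
Z_in = Z_0·(Z_L + jZ_0·tanβl)/(Z_0 + jZ_L·tanβl) = 502 + j713 Ω
Γ_s = (Z_in − Z_s)/(Z_in + Z_s) = (452 + j713)/(552 + j713), |Γ_s| = 0.936

|Γ| ≈ 0.936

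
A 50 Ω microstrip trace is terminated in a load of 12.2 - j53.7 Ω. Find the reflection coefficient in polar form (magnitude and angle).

Γ = (Z_L − Z_0)/(Z_L + Z_0) = (-37.8 − j53.7)/(62.2 − j53.7)
|Γ| = 65.7/82.2 = 0.799

Γ ≈ 0.799 ∠ -84.3°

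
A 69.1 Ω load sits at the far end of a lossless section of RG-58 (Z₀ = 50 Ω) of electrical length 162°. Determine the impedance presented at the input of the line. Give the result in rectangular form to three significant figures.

Z_in ≈ 63.6 + j12.3 Ω

tan(βl) = tan(162°) = -0.325
Z_in = Z_0·(Z_L + jZ_0·tanβl)/(Z_0 + jZ_L·tanβl)
     = 50·(69.1 − j16.2)/(50 − j22.5)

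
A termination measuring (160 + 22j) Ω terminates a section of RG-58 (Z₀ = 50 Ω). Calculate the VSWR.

Γ = (Z_L − Z_0)/(Z_L + Z_0) = (110 + j22)/(210 + j22)
|Γ| = 112/211 = 0.531
VSWR = (1 + |Γ|)/(1 − |Γ|) = 1.53/0.469

VSWR ≈ 3.27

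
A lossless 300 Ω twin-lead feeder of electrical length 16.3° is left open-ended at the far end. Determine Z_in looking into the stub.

Z_in ≈ −j1030 Ω

tan(βl) = 0.292
For an open-ended stub, Z_in = −jZ_0·cot(βl) = −jZ_0/tan(βl)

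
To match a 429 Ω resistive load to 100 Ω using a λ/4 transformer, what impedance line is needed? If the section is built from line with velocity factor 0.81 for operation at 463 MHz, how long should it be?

Z_qwt ≈ 207 Ω; length ≈ 13.1 cm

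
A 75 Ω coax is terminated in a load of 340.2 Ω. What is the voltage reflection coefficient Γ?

Γ = (Z_L − Z_0)/(Z_L + Z_0) = (340.2 − 75)/(340.2 + 75) = 265.2/415.2

Γ = 0.639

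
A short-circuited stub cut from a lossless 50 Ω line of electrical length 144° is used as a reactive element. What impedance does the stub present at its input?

Z_in ≈ −j36.3 Ω

tan(βl) = -0.727
For a short-circuited stub, Z_in = jZ_0·tan(βl)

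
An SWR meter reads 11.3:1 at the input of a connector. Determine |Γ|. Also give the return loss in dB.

|Γ| = (S − 1)/(S + 1) = (11.3 − 1)/(11.3 + 1) = 10.3/12.3
RL = −20·log₁₀|Γ| = −20·log₁₀(0.837)

|Γ| ≈ 0.837; return loss ≈ 1.54 dB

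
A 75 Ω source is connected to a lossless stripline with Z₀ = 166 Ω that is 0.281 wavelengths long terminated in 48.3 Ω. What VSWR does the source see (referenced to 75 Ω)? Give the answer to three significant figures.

VSWR ≈ 7.4

βl = 2π × 0.281 = 101°
tan(βl) = -5.07
Z_in = Z_0·(Z_L + jZ_0·tanβl)/(Z_0 + jZ_L·tanβl) = 406 − j243 Ω
Γ_s = (Z_in − Z_s)/(Z_in + Z_s) = (331 − j243)/(481 − j243), |Γ_s| = 0.762
VSWR = (1 + |Γ_s|)/(1 − |Γ_s|)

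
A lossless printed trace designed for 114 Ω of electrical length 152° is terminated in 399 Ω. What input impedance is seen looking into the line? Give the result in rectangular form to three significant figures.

Z_in ≈ 115 + j153 Ω

tan(βl) = tan(152°) = -0.532
Z_in = Z_0·(Z_L + jZ_0·tanβl)/(Z_0 + jZ_L·tanβl)
     = 114·(399 − j60.6)/(114 − j212)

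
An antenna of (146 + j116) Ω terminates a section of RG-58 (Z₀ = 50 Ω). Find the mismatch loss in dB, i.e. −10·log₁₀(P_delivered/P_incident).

mismatch loss ≈ 2.5 dB

Γ = (96 + j116)/(196 + j116), |Γ| = 0.661
|Γ|² = 0.437, so P_del/P_inc = 1 − |Γ|² = 0.563
ML = −10·log₁₀(1 − |Γ|²)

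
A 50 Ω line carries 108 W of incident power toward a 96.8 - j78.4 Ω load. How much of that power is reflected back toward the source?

P_reflected ≈ 32.5 W

|Γ| = |(46.8 − j78.4)/(146.8 − j78.4)| = 0.549
|Γ|² = 0.301
P_refl = |Γ|²·P_inc = 32.5 W, P_del = (1 − |Γ|²)·P_inc = 75.5 W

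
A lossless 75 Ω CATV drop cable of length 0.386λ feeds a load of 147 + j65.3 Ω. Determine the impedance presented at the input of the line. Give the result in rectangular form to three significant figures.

βl = 2π × 0.386 = 139°
tan(βl) = tan(139°) = -0.871
Z_in = Z_0·(Z_L + jZ_0·tanβl)/(Z_0 + jZ_L·tanβl)
     = 75·(147 + j0.0115)/(132 − j128)

Z_in ≈ 43.1 + j41.8 Ω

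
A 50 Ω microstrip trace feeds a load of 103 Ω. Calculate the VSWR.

VSWR ≈ 2.06

Γ = (103 − 50)/(103 + 50) = 0.346
VSWR = (1 + 0.346)/(1 − 0.346)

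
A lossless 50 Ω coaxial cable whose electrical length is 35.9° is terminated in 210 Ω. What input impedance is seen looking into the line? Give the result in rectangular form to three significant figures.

tan(βl) = tan(35.9°) = 0.724
Z_in = Z_0·(Z_L + jZ_0·tanβl)/(Z_0 + jZ_L·tanβl)
     = 50·(210 + j36.2)/(50 + j152)

Z_in ≈ 31.2 − j58.8 Ω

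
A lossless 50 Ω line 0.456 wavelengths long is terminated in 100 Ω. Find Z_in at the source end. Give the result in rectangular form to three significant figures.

βl = 2π × 0.456 = 164°
tan(βl) = tan(164°) = -0.284
Z_in = Z_0·(Z_L + jZ_0·tanβl)/(Z_0 + jZ_L·tanβl)
     = 50·(100 − j14.2)/(50 − j28.4)

Z_in ≈ 81.7 + j32.2 Ω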